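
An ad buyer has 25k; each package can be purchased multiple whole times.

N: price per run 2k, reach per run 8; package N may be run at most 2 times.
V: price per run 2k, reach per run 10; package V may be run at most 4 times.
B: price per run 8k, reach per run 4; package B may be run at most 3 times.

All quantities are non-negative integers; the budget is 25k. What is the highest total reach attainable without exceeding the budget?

60

This is a bounded integer knapsack.
V has the best ratio (10/2); taking only V gives at most 4×10 = 40 (stopped by the supply cap of 4).
Mixing does better — 2×N, 4×V, and 1×B: price 20 ≤ 25, reach 2·8 + 4·10 + 1·4 = 60.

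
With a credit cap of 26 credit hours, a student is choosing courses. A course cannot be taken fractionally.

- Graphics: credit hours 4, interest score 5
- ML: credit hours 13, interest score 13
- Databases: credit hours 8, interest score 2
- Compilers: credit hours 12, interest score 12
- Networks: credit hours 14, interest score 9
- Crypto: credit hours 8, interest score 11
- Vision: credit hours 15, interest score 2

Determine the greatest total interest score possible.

Take Graphics, ML, and Crypto: credit hours 4 + 13 + 8 = 25 ≤ 26, interest score 5 + 13 + 11 = 29.
No other feasible combination does better.

29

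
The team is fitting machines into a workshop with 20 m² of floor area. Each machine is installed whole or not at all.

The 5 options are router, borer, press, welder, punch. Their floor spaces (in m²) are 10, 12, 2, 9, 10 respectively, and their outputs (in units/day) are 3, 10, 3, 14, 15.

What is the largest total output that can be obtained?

29

Allowing fractional choices, the relaxed optimum would be about 30.5, but machines are indivisible.
press + punch: floor space 2 + 10 = 12 ≤ 20, output 3 + 15 = 18.
welder + punch: floor space 9 + 10 = 19 ≤ 20, output 14 + 15 = 29.
router + punch: floor space 10 + 10 = 20 ≤ 20, output 3 + 15 = 18.
Best is welder and punch with total output 29.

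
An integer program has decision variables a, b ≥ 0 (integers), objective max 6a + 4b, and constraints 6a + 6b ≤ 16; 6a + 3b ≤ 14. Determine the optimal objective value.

12

(a,b)=(2,0) is feasible, giving 12.
(a,b)=(1,1) is feasible, giving 10.
(a,b)=(1,0) is feasible, giving 6.
Maximum is 12 at (a,b)=(2,0).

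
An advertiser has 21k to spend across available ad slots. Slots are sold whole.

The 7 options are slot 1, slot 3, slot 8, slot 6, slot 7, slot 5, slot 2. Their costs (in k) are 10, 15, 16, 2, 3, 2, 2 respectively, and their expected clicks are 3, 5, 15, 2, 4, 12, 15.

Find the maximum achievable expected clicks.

42

slot 8 + slot 5 + slot 2: cost 16 + 2 + 2 = 20 ≤ 21, expected clicks 15 + 12 + 15 = 42.
slot 1 + slot 6 + slot 7 + slot 5 + slot 2: cost 10 + 2 + 3 + 2 + 2 = 19 ≤ 21, expected clicks 3 + 2 + 4 + 12 + 15 = 36.
Best is slot 8, slot 5, and slot 2 with total expected clicks 42.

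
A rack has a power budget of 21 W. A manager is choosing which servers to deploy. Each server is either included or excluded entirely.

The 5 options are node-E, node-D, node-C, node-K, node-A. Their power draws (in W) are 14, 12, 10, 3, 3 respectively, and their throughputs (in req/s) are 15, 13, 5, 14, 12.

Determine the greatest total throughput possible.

node-D + node-K + node-A: power draw 12 + 3 + 3 = 18 ≤ 21, throughput 13 + 14 + 12 = 39.
node-E + node-K + node-A: power draw 14 + 3 + 3 = 20 ≤ 21, throughput 15 + 14 + 12 = 41.
node-C + node-K + node-A: power draw 10 + 3 + 3 = 16 ≤ 21, throughput 5 + 14 + 12 = 31.
Best is node-E, node-K, and node-A with total throughput 41.

41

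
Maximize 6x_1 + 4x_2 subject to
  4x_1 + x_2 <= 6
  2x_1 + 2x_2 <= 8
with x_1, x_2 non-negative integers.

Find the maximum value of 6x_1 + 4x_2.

16

The continuous relaxation peaks at (0.667, 3.33) with value 17.33; rounding to a feasible lattice point costs some objective.
(x_1,x_2)=(0,4): 4·0+1·4=4≤6, 2·0+2·4=8≤8, objective 16.
(x_1,x_2)=(1,2): 4·1+1·2=6≤6, 2·1+2·2=6≤8, objective 14.
(x_1,x_2)=(0,3): 4·0+1·3=3≤6, 2·0+2·3=6≤8, objective 12.
No feasible integer point exceeds 16.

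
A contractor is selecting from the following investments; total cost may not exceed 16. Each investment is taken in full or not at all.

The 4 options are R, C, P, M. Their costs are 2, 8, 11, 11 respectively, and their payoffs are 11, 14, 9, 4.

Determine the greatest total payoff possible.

This is a 0-1 knapsack instance.
Take R and C: cost 2 + 8 = 10 ≤ 16, payoff 11 + 14 = 25.
No other feasible combination does better.

25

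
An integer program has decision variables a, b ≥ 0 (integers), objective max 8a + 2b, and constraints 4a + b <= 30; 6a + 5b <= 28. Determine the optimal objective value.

The continuous relaxation peaks at (4.67, 0) with value 37.33; rounding to a feasible lattice point costs some objective.
(a,b)=(4,0) is feasible, giving 32.
(a,b)=(3,1) is feasible, giving 26.
No feasible integer point exceeds 32.

32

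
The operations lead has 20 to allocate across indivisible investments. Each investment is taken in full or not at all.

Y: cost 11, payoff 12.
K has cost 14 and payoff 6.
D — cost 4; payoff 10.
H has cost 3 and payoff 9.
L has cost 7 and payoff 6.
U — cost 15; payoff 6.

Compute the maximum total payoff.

This is an integer program with binary decision variables.
Allowing fractional choices, the relaxed optimum would be about 32.7, but investments are indivisible.
Y + D: cost 11 + 4 = 15 ≤ 20, payoff 12 + 10 = 22.
D + H + L: cost 4 + 3 + 7 = 14 ≤ 20, payoff 10 + 9 + 6 = 25.
Y + D + H: cost 11 + 4 + 3 = 18 ≤ 20, payoff 12 + 10 + 9 = 31.
Best is Y, D, and H with total payoff 31.

31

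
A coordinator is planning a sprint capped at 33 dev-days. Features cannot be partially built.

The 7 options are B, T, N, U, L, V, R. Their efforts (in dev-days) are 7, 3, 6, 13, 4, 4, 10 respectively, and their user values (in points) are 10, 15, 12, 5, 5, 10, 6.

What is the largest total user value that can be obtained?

53

Take B, T, N, V, and R: effort 7 + 3 + 6 + 4 + 10 = 30 ≤ 33, user value 10 + 15 + 12 + 10 + 6 = 53.
No other feasible combination does better.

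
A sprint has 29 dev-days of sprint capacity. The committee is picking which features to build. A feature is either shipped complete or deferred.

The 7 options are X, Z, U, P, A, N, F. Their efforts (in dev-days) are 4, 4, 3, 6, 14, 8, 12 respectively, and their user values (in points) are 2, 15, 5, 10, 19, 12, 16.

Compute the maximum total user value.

51

Take Z, U, A, and N: effort 4 + 3 + 14 + 8 = 29 ≤ 29, user value 15 + 5 + 19 + 12 = 51.
No other feasible combination does better.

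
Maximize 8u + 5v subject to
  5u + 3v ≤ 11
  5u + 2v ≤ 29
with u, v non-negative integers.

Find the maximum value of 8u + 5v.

(u,v)=(1,2): 5·1+3·2=11≤11, 5·1+2·2=9≤29, objective 18.
(u,v)=(0,3): 5·0+3·3=9≤11, 5·0+2·3=6≤29, objective 15.
(u,v)=(1,1): 5·1+3·1=8≤11, 5·1+2·1=7≤29, objective 13.
The best lattice point is (1,2), giving 18.

18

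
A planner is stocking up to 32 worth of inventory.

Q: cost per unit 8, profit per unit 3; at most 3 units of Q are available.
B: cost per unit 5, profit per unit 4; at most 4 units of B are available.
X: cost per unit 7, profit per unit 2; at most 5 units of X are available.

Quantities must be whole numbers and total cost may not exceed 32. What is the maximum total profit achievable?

19

B has the best ratio (4/5); taking only B gives at most 4×4 = 16 (stopped by the supply cap of 4).
Mixing does better — 1×Q and 4×B: cost 28 ≤ 32, profit 1·3 + 4·4 = 19.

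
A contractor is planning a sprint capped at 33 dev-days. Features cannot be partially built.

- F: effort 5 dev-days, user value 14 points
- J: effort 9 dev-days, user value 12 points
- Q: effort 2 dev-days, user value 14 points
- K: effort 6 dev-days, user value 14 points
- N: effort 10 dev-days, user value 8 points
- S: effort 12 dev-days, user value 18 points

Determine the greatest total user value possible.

This is an integer program with binary decision variables.
Take F, J, Q, K, and N: effort 5 + 9 + 2 + 6 + 10 = 32 ≤ 33, user value 14 + 12 + 14 + 14 + 8 = 62.
No other feasible combination does better.

62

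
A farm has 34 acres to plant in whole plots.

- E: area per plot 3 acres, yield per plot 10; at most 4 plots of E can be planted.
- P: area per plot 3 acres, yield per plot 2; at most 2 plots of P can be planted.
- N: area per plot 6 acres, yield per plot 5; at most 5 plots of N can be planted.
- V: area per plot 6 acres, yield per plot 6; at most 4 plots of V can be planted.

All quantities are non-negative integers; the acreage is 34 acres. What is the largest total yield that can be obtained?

60

This is a bounded integer knapsack.
Take 4×E, 1×P, and 3×V: area 33 ≤ 34, yield 4·10 + 1·2 + 3·6 = 60.
E has the best ratio (10/3) and is taken to its limit of 4; remaining capacity is filled optimally with the others.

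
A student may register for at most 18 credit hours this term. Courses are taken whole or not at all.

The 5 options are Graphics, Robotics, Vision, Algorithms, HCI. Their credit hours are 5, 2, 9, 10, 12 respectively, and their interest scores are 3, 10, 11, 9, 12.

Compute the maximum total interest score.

24

Graphics + Robotics + Vision: credit hours 5 + 2 + 9 = 16 ≤ 18, interest score 3 + 10 + 11 = 24.
Robotics + HCI: credit hours 2 + 12 = 14 ≤ 18, interest score 10 + 12 = 22.
Graphics + Robotics + Algorithms: credit hours 5 + 2 + 10 = 17 ≤ 18, interest score 3 + 10 + 9 = 22.
Best is Graphics, Robotics, and Vision with total interest score 24.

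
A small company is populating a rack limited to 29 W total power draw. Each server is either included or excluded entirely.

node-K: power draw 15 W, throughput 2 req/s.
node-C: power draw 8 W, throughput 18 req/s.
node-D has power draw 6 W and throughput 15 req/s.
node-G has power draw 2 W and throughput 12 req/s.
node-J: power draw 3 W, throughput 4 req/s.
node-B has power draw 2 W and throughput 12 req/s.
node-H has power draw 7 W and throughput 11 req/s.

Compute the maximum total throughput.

This is an integer program with binary decision variables.
node-C + node-D + node-G + node-J + node-B: power draw 8 + 6 + 2 + 3 + 2 = 21 ≤ 29, throughput 18 + 15 + 12 + 4 + 12 = 61.
node-C + node-D + node-G + node-B + node-H: power draw 8 + 6 + 2 + 2 + 7 = 25 ≤ 29, throughput 18 + 15 + 12 + 12 + 11 = 68.
node-C + node-D + node-G + node-J + node-B + node-H: power draw 8 + 6 + 2 + 3 + 2 + 7 = 28 ≤ 29, throughput 18 + 15 + 12 + 4 + 12 + 11 = 72.
Best is node-C, node-D, node-G, node-J, node-B, and node-H with total throughput 72.

72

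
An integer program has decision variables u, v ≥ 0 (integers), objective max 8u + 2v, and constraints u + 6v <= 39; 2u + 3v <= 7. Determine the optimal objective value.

(u,v)=(3,0) is feasible, giving 24.
(u,v)=(2,1) is feasible, giving 18.
(u,v)=(2,0) is feasible, giving 16.
No feasible integer point exceeds 24.

24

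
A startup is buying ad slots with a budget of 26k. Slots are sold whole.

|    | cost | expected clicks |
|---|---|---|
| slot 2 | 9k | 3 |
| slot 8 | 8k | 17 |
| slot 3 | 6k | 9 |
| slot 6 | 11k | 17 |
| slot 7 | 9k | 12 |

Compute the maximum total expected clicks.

43

Take slot 8, slot 3, and slot 6: cost 8 + 6 + 11 = 25 ≤ 26, expected clicks 17 + 9 + 17 = 43.
No other feasible combination does better.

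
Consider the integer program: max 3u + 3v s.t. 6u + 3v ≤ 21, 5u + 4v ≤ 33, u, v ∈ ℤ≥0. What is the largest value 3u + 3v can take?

21

(u,v)=(0,7): 6·0+3·7=21≤21, 5·0+4·7=28≤33, objective 21.
(u,v)=(0,6): 6·0+3·6=18≤21, 5·0+4·6=24≤33, objective 18.
The best lattice point is (0,7), giving 21.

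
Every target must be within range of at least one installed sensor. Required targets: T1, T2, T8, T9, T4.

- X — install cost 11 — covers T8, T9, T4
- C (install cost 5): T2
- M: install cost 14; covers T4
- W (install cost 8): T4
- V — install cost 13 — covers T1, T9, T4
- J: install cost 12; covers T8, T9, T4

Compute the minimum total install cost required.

29

Choose X, C, and V: together they cover T1, T2, T8, T9, T4 — every target.
Total install cost: 11 + 5 + 13 = 29.
No cover costs less than 29.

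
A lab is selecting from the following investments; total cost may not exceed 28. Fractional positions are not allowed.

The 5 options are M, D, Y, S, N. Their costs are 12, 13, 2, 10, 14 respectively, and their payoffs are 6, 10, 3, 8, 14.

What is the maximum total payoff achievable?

25

Take Y, S, and N: cost 2 + 10 + 14 = 26 ≤ 28, payoff 3 + 8 + 14 = 25.
No other feasible combination does better.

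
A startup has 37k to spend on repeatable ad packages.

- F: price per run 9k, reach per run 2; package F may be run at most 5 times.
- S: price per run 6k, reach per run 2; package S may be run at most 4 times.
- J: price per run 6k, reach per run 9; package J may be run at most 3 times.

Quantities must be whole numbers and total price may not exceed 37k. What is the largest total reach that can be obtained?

2×S and 3×J: price 30 ≤ 37, reach 2·2 + 3·9 = 31.
3×S and 3×J: price 36 ≤ 37, reach 3·2 + 3·9 = 33.
Best is 33.

33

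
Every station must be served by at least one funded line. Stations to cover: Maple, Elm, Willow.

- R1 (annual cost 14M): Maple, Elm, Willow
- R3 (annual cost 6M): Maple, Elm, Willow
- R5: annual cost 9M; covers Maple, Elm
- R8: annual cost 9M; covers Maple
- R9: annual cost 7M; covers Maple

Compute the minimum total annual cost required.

R3 alone covers Maple, Elm, Willow — every station.
Total annual cost: 6.
No cover costs less than 6.

6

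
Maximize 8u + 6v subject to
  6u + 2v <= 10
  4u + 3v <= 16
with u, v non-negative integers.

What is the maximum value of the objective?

30

(u,v)=(0,5) is feasible, giving 30.
(u,v)=(0,4) is feasible, giving 24.
The best lattice point is (0,5), giving 30.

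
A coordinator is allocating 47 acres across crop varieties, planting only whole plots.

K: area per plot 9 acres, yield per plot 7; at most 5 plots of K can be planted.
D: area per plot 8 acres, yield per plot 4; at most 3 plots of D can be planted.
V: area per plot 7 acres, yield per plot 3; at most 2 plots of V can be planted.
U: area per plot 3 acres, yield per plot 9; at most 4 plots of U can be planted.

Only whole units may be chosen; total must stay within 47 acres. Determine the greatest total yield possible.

This is a bounded integer knapsack.
U has the best ratio (9/3); taking only U gives at most 4×9 = 36 (stopped by the supply cap of 4).
Mixing does better — 3×K, 1×D, and 4×U: area 47 ≤ 47, yield 3·7 + 1·4 + 4·9 = 61.

61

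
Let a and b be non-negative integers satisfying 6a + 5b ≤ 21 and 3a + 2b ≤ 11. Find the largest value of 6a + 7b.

Relaxing integrality, the LP optimum is 29.40 at (a,b) = (0, 4.2), which is not an integer point.
(a,b)=(0,4): 6·0+5·4=20≤21, 3·0+2·4=8≤11, objective 28.
(a,b)=(1,3): 6·1+5·3=21≤21, 3·1+2·3=9≤11, objective 27.
(a,b)=(0,3): 6·0+5·3=15≤21, 3·0+2·3=6≤11, objective 21.
Maximum is 28 at (a,b)=(0,4).

28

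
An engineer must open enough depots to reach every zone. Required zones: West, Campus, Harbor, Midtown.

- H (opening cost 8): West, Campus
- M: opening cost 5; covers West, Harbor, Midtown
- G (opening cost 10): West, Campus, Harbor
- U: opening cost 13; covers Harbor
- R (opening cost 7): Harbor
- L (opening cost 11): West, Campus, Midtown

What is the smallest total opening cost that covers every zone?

Choose H and M: together they cover West, Campus, Harbor, Midtown — every zone.
Total opening cost: 8 + 5 = 13.
No cover costs less than 13.

13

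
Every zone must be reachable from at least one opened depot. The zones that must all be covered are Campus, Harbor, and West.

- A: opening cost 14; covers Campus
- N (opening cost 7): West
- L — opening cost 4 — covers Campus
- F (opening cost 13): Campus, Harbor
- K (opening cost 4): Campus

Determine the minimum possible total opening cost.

Choose N and F: together they cover Campus, Harbor, West — every zone.
Total opening cost: 7 + 13 = 20.

20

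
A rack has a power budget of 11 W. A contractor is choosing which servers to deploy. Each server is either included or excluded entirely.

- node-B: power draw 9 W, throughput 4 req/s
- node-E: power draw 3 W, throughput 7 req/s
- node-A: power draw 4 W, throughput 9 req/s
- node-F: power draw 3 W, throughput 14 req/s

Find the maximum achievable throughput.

This is a 0-1 knapsack instance.
Allowing fractional choices, the relaxed optimum would be about 30.4, but servers are indivisible.
node-E + node-F: power draw 3 + 3 = 6 ≤ 11, throughput 7 + 14 = 21.
node-A + node-F: power draw 4 + 3 = 7 ≤ 11, throughput 9 + 14 = 23.
node-E + node-A + node-F: power draw 3 + 4 + 3 = 10 ≤ 11, throughput 7 + 9 + 14 = 30.
Best is node-E, node-A, and node-F with total throughput 30.

30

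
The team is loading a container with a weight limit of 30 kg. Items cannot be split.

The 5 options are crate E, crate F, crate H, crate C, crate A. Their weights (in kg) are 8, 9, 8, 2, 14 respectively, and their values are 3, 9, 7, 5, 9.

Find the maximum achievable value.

24

Allowing fractional choices, the relaxed optimum would be about 28.1, but items are indivisible.
crate E + crate F + crate H + crate C: weight 8 + 9 + 8 + 2 = 27 ≤ 30, value 3 + 9 + 7 + 5 = 24.
crate F + crate C + crate A: weight 9 + 2 + 14 = 25 ≤ 30, value 9 + 5 + 9 = 23.
Best is crate E, crate F, crate H, and crate C with total value 24.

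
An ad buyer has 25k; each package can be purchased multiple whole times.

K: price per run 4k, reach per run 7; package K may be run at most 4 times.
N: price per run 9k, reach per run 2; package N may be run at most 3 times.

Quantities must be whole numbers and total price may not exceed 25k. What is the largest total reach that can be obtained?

K has the best ratio (7/4); taking only K gives at most 4×7 = 28 (stopped by the supply cap of 4).
Mixing does better — 4×K and 1×N: price 25 ≤ 25, reach 4·7 + 1·2 = 30.

30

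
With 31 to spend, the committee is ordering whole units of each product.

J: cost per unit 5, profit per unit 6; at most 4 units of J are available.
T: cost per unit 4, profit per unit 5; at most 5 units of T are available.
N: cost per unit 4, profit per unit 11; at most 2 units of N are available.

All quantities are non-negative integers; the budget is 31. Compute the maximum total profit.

50

N has the best ratio (11/4); taking only N gives at most 2×11 = 22 (stopped by the supply cap of 2).
Mixing does better — 3×J, 2×T, and 2×N: cost 31 ≤ 31, profit 3·6 + 2·5 + 2·11 = 50.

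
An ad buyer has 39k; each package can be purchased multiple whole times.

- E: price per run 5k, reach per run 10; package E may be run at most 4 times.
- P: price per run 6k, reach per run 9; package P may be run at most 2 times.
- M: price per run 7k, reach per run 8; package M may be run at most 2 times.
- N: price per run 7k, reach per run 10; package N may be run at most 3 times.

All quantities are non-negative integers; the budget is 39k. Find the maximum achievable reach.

This is a bounded integer knapsack.
Take 4×E, 2×P, and 1×N: price 39 ≤ 39, reach 4·10 + 2·9 + 1·10 = 68.
E has the best ratio (10/5) and is taken to its limit of 4; remaining capacity is filled optimally with the others.

68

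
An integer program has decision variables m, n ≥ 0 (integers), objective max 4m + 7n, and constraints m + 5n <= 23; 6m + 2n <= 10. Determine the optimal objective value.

(m,n)=(0,4): 1·0+5·4=20≤23, 6·0+2·4=8≤10, objective 28.
(m,n)=(0,3): 1·0+5·3=15≤23, 6·0+2·3=6≤10, objective 21.
The best lattice point is (0,4), giving 28.

28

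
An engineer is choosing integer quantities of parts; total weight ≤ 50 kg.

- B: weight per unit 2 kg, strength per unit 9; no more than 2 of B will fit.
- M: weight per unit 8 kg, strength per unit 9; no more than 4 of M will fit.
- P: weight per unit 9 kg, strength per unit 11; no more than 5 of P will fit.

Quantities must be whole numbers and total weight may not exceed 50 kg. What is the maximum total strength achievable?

73

This is a bounded integer knapsack.
B has the best ratio (9/2); taking only B gives at most 2×9 = 18 (stopped by the supply cap of 2).
Mixing does better — 2×B and 5×P: weight 49 ≤ 50, strength 2·9 + 5·11 = 73.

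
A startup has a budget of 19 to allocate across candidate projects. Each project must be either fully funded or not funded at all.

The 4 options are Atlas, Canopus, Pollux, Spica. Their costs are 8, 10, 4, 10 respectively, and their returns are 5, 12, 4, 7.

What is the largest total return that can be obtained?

17

Canopus + Pollux: cost 10 + 4 = 14 ≤ 19, return 12 + 4 = 16.
Atlas + Canopus: cost 8 + 10 = 18 ≤ 19, return 5 + 12 = 17.
Best is Atlas and Canopus with total return 17.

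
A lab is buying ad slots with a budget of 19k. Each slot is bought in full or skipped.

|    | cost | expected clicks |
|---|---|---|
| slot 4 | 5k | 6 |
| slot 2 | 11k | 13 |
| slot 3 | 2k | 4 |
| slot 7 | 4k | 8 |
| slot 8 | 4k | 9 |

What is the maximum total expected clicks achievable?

Allowing fractional choices, the relaxed optimum would be about 31.7, but ad slots are indivisible.
slot 4 + slot 3 + slot 7 + slot 8: cost 5 + 2 + 4 + 4 = 15 ≤ 19, expected clicks 6 + 4 + 8 + 9 = 27.
slot 2 + slot 3 + slot 8: cost 11 + 2 + 4 = 17 ≤ 19, expected clicks 13 + 4 + 9 = 26.
slot 2 + slot 7 + slot 8: cost 11 + 4 + 4 = 19 ≤ 19, expected clicks 13 + 8 + 9 = 30.
Best is slot 2, slot 7, and slot 8 with total expected clicks 30.

30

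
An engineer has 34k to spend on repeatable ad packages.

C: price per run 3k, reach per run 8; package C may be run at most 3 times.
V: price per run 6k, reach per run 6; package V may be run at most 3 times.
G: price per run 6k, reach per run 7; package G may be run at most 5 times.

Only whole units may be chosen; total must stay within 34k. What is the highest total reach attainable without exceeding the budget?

Take 3×C and 4×G: price 33 ≤ 34, reach 3·8 + 4·7 = 52.
C has the best ratio (8/3) and is taken to its limit of 3; remaining capacity is filled optimally with the others.

52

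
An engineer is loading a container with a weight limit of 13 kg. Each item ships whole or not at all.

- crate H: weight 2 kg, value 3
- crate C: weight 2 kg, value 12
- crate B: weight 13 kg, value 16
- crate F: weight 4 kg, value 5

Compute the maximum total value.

20

Allowing fractional choices, the relaxed optimum would be about 26.2, but items are indivisible.
crate B: weight 13 ≤ 13, value 16.
crate C + crate F: weight 2 + 4 = 6 ≤ 13, value 12 + 5 = 17.
crate H + crate C + crate F: weight 2 + 2 + 4 = 8 ≤ 13, value 3 + 12 + 5 = 20.
Best is crate H, crate C, and crate F with total value 20.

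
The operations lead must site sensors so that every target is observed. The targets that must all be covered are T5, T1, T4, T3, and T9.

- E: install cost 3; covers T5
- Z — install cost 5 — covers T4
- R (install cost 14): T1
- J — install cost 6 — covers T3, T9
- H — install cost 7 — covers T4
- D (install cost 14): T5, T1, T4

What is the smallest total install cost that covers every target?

20

The greedy cost-per-new-target heuristic would pick E, J, Z, and R for 28, but a cheaper cover exists.
Choose J and D: together they cover T5, T1, T4, T3, T9 — every target.
Total install cost: 6 + 14 = 20.
No cover costs less than 20.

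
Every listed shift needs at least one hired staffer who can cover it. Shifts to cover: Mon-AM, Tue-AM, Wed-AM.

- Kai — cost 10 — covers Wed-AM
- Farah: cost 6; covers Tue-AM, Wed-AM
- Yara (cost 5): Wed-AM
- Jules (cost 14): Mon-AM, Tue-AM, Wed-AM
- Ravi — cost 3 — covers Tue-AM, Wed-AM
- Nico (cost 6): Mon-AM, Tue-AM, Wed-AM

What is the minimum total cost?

The greedy cost-per-new-shift heuristic would pick Ravi and Nico for 9, but a cheaper cover exists.
Nico alone covers Mon-AM, Tue-AM, Wed-AM — every shift.
Total cost: 6.
No cover costs less than 6.

6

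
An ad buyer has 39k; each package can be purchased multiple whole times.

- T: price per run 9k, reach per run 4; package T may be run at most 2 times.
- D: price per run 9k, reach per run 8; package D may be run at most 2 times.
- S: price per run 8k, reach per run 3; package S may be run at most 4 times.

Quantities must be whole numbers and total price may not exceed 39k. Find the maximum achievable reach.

24

This is a bounded integer knapsack.
D has the best ratio (8/9); taking only D gives at most 2×8 = 16 (stopped by the supply cap of 2).
Mixing does better — 2×T and 2×D: price 36 ≤ 39, reach 2·4 + 2·8 = 24.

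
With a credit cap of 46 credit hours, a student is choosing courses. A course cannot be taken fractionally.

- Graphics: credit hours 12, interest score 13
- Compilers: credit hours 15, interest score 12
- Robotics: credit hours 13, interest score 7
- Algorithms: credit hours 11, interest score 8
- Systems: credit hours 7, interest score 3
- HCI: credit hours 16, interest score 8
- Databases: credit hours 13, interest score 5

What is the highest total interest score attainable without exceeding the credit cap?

36

This is a 0-1 knapsack instance.
Allowing fractional choices, the relaxed optimum would be about 37.3, but courses are indivisible.
Graphics + Compilers + HCI: credit hours 12 + 15 + 16 = 43 ≤ 46, interest score 13 + 12 + 8 = 33.
Graphics + Compilers + Algorithms + Systems: credit hours 12 + 15 + 11 + 7 = 45 ≤ 46, interest score 13 + 12 + 8 + 3 = 36.
Graphics + Compilers + Algorithms: credit hours 12 + 15 + 11 = 38 ≤ 46, interest score 13 + 12 + 8 = 33.
Best is Graphics, Compilers, Algorithms, and Systems with total interest score 36.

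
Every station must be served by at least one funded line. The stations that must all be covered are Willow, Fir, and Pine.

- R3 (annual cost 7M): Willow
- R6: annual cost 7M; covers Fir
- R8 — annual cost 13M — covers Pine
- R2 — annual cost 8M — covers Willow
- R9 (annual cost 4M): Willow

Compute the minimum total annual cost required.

Choose R6, R8, and R9: together they cover Willow, Fir, Pine — every station.
Total annual cost: 7 + 13 + 4 = 24.

24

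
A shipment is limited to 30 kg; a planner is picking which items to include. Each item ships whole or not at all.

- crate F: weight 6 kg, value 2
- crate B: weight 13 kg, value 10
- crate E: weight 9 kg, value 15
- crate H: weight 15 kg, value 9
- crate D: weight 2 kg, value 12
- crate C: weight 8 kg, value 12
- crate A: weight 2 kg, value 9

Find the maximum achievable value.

Take crate F, crate E, crate D, crate C, and crate A: weight 6 + 9 + 2 + 8 + 2 = 27 ≤ 30, value 2 + 15 + 12 + 12 + 9 = 50.
No other feasible combination does better.

50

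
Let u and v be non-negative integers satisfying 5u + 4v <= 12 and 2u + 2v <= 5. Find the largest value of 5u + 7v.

14

(u,v)=(0,2): 5·0+4·2=8≤12, 2·0+2·2=4≤5, objective 14.
(u,v)=(1,1): 5·1+4·1=9≤12, 2·1+2·1=4≤5, objective 12.
(u,v)=(0,1): 5·0+4·1=4≤12, 2·0+2·1=2≤5, objective 7.
The best lattice point is (0,2), giving 14.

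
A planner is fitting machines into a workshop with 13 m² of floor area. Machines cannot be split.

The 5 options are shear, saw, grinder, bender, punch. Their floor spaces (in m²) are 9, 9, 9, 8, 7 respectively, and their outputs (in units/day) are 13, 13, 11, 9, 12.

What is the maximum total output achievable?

13

Allowing fractional choices, the relaxed optimum would be about 20.7, but machines are indivisible.
punch: floor space 7 ≤ 13, output 12.
shear: floor space 9 ≤ 13, output 13.
saw: floor space 9 ≤ 13, output 13.
The maximum output is 13; one optimal choice is shear.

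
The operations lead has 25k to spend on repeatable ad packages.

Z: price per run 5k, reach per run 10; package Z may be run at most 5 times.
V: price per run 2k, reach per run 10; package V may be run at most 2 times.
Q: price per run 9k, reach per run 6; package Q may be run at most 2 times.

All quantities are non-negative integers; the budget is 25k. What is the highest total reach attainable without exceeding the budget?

V has the best ratio (10/2); taking only V gives at most 2×10 = 20 (stopped by the supply cap of 2).
Mixing does better — 4×Z and 2×V: price 24 ≤ 25, reach 4·10 + 2·10 = 60.

60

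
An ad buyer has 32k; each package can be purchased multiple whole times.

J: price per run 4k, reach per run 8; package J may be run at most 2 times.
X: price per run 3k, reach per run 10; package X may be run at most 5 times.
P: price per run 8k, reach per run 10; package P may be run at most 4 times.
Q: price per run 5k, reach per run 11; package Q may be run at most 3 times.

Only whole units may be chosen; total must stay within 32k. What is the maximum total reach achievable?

83

X has the best ratio (10/3); taking only X gives at most 5×10 = 50 (stopped by the supply cap of 5).
Mixing does better — 5×X and 3×Q: price 30 ≤ 32, reach 5·10 + 3·11 = 83.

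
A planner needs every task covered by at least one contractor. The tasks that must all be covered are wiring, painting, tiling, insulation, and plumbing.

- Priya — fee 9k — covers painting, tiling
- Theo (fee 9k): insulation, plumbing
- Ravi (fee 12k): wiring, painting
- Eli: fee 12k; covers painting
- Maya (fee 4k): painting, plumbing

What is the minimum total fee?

The greedy cost-per-new-task heuristic would pick Maya, Priya, Theo, and Ravi for 34, but a cheaper cover exists.
Choose Priya, Theo, and Ravi: together they cover wiring, painting, tiling, insulation, plumbing — every task.
Total fee: 9 + 9 + 12 = 30.
No cover costs less than 30.

30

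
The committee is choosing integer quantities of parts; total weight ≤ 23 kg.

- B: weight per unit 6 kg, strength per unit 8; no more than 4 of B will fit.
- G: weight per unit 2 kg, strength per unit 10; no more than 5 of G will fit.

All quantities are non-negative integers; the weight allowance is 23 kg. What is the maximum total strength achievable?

This is a bounded integer knapsack.
1×B and 5×G: weight 16 ≤ 23, strength 1·8 + 5·10 = 58.
2×B and 5×G: weight 22 ≤ 23, strength 2·8 + 5·10 = 66.
Best is 66.

66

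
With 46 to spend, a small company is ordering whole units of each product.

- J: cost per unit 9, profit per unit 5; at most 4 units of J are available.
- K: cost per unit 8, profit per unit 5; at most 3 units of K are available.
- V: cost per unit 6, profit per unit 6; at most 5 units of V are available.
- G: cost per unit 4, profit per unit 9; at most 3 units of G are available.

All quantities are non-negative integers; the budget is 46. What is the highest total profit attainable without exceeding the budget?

G has the best ratio (9/4); taking only G gives at most 3×9 = 27 (stopped by the supply cap of 3).
Mixing does better — 5×V and 3×G: cost 42 ≤ 46, profit 5·6 + 3·9 = 57.

57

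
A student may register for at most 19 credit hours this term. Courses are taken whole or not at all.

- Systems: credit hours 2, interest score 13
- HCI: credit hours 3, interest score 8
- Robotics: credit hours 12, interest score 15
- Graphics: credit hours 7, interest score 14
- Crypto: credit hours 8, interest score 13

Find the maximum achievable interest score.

40

Allowing fractional choices, the relaxed optimum would be about 46.4, but courses are indivisible.
Systems + Graphics + Crypto: credit hours 2 + 7 + 8 = 17 ≤ 19, interest score 13 + 14 + 13 = 40.
Systems + HCI + Robotics: credit hours 2 + 3 + 12 = 17 ≤ 19, interest score 13 + 8 + 15 = 36.
Best is Systems, Graphics, and Crypto with total interest score 40.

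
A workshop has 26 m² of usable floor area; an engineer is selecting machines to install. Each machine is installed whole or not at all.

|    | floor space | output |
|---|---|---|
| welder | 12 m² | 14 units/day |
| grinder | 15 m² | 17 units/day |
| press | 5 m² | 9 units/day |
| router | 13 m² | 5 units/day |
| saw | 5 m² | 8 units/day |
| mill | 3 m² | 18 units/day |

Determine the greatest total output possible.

Allowing fractional choices, the relaxed optimum would be about 50.1, but machines are indivisible.
grinder + press + mill: floor space 15 + 5 + 3 = 23 ≤ 26, output 17 + 9 + 18 = 44.
welder + press + saw + mill: floor space 12 + 5 + 5 + 3 = 25 ≤ 26, output 14 + 9 + 8 + 18 = 49.
grinder + saw + mill: floor space 15 + 5 + 3 = 23 ≤ 26, output 17 + 8 + 18 = 43.
Best is welder, press, saw, and mill with total output 49.

49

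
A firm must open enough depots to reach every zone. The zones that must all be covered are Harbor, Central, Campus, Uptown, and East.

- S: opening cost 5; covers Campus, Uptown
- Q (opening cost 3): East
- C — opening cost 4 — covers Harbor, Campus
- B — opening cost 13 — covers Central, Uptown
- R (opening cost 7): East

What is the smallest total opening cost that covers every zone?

20

Choose Q, C, and B: together they cover Harbor, Central, Campus, Uptown, East — every zone.
Total opening cost: 3 + 4 + 13 = 20.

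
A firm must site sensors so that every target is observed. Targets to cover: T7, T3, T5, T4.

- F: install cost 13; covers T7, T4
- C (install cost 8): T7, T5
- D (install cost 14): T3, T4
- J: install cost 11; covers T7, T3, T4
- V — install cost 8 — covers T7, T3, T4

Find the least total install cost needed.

16

Choose C and V: together they cover T7, T3, T5, T4 — every target.
Total install cost: 8 + 8 = 16.
No cover costs less than 16.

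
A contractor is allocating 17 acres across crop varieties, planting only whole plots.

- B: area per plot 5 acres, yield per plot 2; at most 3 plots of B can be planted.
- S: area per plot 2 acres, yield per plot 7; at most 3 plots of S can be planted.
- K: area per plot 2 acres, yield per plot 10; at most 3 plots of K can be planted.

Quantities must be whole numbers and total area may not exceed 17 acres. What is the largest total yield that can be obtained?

53

K has the best ratio (10/2); taking only K gives at most 3×10 = 30 (stopped by the supply cap of 3).
Mixing does better — 1×B, 3×S, and 3×K: area 17 ≤ 17, yield 1·2 + 3·7 + 3·10 = 53.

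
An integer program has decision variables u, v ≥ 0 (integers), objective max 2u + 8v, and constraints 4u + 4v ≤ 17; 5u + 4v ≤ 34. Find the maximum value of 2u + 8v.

32

(u,v)=(0,4) is feasible, giving 32.
(u,v)=(1,3) is feasible, giving 26.
No feasible integer point exceeds 32.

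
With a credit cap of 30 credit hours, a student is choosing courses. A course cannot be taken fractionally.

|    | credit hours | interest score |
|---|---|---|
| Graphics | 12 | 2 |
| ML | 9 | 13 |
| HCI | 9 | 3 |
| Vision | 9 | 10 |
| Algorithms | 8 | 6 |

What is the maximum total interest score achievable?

Allowing fractional choices, the relaxed optimum would be about 30.3, but courses are indivisible.
ML + HCI + Vision: credit hours 9 + 9 + 9 = 27 ≤ 30, interest score 13 + 3 + 10 = 26.
ML + Vision + Algorithms: credit hours 9 + 9 + 8 = 26 ≤ 30, interest score 13 + 10 + 6 = 29.
Best is ML, Vision, and Algorithms with total interest score 29.

29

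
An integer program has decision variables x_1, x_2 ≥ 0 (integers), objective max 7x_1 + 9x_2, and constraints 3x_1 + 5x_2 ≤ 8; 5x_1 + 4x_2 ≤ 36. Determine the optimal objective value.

16

(x_1,x_2)=(1,1): 3·1+5·1=8≤8, 5·1+4·1=9≤36, objective 16.
(x_1,x_2)=(2,0): 3·2+5·0=6≤8, 5·2+4·0=10≤36, objective 14.
(x_1,x_2)=(0,1): 3·0+5·1=5≤8, 5·0+4·1=4≤36, objective 9.
Maximum is 16 at (x_1,x_2)=(1,1).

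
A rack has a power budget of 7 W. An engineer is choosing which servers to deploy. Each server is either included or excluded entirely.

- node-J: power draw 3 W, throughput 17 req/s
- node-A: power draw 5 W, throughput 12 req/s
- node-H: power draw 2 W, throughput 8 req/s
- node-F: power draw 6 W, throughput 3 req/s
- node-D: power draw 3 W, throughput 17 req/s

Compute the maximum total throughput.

Take node-J and node-D: power draw 3 + 3 = 6 ≤ 7, throughput 17 + 17 = 34.
No other feasible combination does better.

34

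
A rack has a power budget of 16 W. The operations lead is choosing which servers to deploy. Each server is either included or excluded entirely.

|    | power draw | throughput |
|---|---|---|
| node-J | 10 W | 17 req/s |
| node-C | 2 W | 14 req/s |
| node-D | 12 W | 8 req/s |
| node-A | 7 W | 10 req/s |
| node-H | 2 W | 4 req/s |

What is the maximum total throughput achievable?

Allowing fractional choices, the relaxed optimum would be about 37.9, but servers are indivisible.
node-J + node-C: power draw 10 + 2 = 12 ≤ 16, throughput 17 + 14 = 31.
node-J + node-C + node-H: power draw 10 + 2 + 2 = 14 ≤ 16, throughput 17 + 14 + 4 = 35.
Best is node-J, node-C, and node-H with total throughput 35.

35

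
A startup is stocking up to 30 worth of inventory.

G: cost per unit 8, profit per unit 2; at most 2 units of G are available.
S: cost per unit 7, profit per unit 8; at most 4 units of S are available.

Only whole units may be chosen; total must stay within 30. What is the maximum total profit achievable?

32

This is a bounded integer knapsack.
4×S: cost 28 ≤ 30, profit 4·8 = 32.
1×G and 3×S: cost 29 ≤ 30, profit 1·2 + 3·8 = 26.
Best is 32.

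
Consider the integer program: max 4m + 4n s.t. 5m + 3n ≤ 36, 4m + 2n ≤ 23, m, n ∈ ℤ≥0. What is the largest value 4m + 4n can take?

(m,n)=(0,11): 5·0+3·11=33≤36, 4·0+2·11=22≤23, objective 44.
(m,n)=(0,10): 5·0+3·10=30≤36, 4·0+2·10=20≤23, objective 40.
No feasible integer point exceeds 44.

44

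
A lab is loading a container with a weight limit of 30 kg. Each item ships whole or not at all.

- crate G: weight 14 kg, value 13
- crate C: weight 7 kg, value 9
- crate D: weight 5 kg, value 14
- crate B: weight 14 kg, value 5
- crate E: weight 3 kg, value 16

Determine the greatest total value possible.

Allowing fractional choices, the relaxed optimum would be about 52.4, but items are indivisible.
crate G + crate C + crate D + crate E: weight 14 + 7 + 5 + 3 = 29 ≤ 30, value 13 + 9 + 14 + 16 = 52.
crate C + crate D + crate B + crate E: weight 7 + 5 + 14 + 3 = 29 ≤ 30, value 9 + 14 + 5 + 16 = 44.
Best is crate G, crate C, crate D, and crate E with total value 52.

52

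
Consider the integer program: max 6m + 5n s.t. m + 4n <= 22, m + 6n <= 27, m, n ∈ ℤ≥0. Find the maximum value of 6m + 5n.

(m,n)=(22,0) is feasible, giving 132.
(m,n)=(21,0) is feasible, giving 126.
The best lattice point is (22,0), giving 132.

132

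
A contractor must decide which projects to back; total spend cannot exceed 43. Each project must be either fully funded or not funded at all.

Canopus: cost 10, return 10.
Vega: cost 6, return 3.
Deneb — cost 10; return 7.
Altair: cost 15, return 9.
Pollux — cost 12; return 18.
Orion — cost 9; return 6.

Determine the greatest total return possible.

41

Allowing fractional choices, the relaxed optimum would be about 42.2, but projects are indivisible.
Canopus + Vega + Altair + Pollux: cost 10 + 6 + 15 + 12 = 43 ≤ 43, return 10 + 3 + 9 + 18 = 40.
Canopus + Vega + Deneb + Pollux: cost 10 + 6 + 10 + 12 = 38 ≤ 43, return 10 + 3 + 7 + 18 = 38.
Canopus + Deneb + Pollux + Orion: cost 10 + 10 + 12 + 9 = 41 ≤ 43, return 10 + 7 + 18 + 6 = 41.
Best is Canopus, Deneb, Pollux, and Orion with total return 41.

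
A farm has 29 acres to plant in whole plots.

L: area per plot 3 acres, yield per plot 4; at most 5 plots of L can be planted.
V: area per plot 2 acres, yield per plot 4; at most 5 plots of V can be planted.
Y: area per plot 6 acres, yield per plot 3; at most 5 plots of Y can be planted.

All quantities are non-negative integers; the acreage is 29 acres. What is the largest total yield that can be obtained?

Take 5×L and 5×V: area 25 ≤ 29, yield 5·4 + 5·4 = 40.
V has the best ratio (4/2) and is taken to its limit of 5; remaining capacity is filled optimally with the others.

40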